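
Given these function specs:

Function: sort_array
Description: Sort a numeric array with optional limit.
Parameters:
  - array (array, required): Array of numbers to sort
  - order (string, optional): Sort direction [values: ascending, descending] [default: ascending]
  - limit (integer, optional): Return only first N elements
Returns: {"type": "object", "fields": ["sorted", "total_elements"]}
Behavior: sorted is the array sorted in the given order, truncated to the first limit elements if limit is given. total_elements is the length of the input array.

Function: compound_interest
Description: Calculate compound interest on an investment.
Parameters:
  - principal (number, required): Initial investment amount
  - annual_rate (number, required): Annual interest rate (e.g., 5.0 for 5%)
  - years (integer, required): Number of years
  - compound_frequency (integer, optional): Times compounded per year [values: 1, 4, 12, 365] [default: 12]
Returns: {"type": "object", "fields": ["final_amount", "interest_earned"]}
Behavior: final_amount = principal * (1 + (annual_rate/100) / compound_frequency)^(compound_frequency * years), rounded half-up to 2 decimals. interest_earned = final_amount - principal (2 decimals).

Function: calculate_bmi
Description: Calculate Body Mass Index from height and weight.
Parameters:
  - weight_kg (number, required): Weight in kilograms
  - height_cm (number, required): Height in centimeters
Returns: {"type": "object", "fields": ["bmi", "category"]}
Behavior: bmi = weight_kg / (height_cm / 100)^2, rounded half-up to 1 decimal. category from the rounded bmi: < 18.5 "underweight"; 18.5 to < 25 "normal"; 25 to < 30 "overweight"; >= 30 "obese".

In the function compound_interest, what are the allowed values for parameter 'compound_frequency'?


The compound_interest spec declares:
  - compound_frequency (integer, optional): Times compounded per year [values: 1, 4, 12, 365] [default: 12]
Allowed values:
1, 4, 12, 365


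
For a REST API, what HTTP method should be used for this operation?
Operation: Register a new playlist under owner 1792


GET = read, POST = create, PUT = update/replace, DELETE = remove
This operation is a create.
POST


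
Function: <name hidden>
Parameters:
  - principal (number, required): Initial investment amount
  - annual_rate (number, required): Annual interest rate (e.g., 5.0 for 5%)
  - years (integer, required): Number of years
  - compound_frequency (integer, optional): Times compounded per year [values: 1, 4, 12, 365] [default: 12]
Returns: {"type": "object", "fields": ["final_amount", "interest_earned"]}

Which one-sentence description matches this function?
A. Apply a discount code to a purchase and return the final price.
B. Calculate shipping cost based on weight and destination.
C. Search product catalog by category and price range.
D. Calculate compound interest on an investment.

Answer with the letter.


Parameters principal, annual_rate, years, compound_frequency and return ["final_amount", "interest_earned"] fit: Calculate compound interest on an investment.
D


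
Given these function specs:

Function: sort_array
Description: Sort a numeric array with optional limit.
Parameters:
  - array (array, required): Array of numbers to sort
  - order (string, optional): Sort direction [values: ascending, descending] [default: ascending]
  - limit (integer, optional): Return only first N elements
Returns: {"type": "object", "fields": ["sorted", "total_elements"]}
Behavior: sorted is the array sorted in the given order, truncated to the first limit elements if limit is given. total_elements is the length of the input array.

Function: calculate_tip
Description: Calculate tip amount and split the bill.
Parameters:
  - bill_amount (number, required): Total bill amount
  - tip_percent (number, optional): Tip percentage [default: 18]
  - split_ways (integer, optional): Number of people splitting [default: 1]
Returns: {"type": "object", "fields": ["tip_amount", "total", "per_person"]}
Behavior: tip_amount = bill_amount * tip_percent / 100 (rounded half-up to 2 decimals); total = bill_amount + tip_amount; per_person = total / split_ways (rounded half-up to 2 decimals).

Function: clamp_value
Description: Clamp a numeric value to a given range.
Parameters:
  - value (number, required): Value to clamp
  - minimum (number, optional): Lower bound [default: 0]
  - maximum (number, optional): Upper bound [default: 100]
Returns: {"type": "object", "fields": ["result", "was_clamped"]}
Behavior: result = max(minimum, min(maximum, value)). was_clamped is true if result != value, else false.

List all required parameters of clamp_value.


Parameters of clamp_value and their required/optional flag:
  value: required
  minimum: optional
  maximum: optional
value


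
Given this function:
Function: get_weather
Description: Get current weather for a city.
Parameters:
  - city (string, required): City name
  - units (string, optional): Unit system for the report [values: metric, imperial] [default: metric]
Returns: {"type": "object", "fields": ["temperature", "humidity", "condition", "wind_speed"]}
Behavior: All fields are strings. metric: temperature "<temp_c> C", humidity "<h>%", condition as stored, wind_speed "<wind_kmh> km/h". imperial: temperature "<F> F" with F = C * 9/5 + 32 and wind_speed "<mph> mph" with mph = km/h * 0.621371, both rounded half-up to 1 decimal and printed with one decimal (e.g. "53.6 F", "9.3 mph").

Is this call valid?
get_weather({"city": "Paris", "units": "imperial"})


Checking all required parameters present and types match... All valid.
Valid


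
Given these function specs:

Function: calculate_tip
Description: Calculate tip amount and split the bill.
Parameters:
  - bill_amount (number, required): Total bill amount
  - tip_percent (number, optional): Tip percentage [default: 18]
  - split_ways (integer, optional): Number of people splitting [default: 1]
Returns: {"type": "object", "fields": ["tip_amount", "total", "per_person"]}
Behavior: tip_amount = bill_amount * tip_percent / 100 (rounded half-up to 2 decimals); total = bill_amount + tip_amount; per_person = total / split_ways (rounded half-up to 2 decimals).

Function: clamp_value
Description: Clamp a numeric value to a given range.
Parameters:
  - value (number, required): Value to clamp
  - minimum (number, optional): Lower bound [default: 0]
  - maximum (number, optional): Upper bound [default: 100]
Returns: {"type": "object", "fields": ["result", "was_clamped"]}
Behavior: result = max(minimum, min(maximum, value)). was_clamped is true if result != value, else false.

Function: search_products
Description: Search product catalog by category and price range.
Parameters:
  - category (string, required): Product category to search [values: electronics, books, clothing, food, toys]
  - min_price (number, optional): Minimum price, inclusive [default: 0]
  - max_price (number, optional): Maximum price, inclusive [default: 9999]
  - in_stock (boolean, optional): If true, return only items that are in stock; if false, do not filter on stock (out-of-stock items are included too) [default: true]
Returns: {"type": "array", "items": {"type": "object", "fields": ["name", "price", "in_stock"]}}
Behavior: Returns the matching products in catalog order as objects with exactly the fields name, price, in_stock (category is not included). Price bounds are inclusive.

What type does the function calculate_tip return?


The calculate_tip spec declares Returns: {"type": "object", "fields": ["tip_amount", "total", "per_person"]}
Type:
object


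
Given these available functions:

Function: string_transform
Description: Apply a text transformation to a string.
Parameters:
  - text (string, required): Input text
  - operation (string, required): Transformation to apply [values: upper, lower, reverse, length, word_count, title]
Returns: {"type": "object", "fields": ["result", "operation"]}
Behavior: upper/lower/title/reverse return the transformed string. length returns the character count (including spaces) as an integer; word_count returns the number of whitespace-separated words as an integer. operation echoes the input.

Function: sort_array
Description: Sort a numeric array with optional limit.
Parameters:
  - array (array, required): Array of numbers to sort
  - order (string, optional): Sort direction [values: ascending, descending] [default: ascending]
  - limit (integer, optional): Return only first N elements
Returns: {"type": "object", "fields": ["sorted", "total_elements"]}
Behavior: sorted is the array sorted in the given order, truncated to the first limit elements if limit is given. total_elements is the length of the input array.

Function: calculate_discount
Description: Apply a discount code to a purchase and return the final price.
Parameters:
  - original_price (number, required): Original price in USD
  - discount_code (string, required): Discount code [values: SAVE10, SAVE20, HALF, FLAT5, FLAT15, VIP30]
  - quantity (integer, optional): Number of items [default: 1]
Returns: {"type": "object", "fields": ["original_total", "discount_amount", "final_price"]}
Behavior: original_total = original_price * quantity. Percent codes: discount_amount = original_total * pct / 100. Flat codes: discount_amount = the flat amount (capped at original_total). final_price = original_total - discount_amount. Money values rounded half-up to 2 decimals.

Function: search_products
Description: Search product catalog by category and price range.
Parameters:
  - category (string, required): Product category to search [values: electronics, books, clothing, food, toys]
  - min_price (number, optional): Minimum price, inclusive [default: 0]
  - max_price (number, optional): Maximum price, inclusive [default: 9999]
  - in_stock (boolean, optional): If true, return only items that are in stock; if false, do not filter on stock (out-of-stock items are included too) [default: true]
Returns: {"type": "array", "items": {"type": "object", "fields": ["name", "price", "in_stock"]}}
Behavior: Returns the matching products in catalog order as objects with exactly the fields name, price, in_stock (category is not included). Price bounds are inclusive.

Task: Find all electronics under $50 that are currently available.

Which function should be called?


The task needs a function whose description is: Search product catalog by category and price range.
search_products


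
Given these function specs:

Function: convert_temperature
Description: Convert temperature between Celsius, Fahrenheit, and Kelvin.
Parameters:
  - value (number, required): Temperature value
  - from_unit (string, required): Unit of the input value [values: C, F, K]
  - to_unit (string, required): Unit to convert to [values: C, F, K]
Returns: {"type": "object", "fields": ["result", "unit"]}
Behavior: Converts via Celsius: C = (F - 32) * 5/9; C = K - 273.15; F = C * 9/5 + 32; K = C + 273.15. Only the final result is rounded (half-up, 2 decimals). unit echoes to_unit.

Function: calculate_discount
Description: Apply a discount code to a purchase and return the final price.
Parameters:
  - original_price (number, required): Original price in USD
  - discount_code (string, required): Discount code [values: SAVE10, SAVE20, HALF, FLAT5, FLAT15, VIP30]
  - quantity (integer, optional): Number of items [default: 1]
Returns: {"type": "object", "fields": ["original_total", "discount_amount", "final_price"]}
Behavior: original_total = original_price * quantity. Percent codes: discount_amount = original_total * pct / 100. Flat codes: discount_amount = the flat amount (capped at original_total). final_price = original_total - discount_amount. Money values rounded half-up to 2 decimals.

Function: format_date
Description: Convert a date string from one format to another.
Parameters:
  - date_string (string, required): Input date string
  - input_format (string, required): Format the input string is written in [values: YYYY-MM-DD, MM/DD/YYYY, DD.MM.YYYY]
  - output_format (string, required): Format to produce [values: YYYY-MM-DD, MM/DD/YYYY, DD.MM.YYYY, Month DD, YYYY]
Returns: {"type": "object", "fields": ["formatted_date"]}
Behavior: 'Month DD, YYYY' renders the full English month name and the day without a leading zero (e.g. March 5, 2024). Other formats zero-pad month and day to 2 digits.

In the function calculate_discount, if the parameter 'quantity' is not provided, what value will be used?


The calculate_discount spec declares:
  - quantity (integer, optional): Number of items [default: 1]
Default:
1


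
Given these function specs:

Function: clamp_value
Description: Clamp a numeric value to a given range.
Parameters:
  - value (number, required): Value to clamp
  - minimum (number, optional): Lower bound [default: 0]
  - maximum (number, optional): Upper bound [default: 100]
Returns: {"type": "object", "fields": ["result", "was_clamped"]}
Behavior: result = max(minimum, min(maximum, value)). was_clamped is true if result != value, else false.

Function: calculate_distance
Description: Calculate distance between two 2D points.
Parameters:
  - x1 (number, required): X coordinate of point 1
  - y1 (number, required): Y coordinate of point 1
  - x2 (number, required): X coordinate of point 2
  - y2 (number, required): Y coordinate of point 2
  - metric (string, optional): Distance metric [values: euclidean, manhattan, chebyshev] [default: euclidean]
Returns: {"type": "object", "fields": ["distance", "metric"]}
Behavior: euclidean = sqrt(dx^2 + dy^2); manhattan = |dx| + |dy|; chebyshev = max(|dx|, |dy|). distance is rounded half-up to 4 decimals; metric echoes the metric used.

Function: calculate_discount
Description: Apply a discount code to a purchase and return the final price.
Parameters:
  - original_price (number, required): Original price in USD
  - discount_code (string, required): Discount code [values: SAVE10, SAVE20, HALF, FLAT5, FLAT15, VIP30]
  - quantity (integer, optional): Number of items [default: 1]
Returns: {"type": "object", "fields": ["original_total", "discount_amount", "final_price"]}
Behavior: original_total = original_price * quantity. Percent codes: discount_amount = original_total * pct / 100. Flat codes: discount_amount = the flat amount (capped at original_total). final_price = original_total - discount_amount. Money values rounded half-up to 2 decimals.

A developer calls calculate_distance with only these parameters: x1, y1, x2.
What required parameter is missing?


Required parameters: x1, y1, x2, y2
Provided: x1, y1, x2
Missing: y2
y2


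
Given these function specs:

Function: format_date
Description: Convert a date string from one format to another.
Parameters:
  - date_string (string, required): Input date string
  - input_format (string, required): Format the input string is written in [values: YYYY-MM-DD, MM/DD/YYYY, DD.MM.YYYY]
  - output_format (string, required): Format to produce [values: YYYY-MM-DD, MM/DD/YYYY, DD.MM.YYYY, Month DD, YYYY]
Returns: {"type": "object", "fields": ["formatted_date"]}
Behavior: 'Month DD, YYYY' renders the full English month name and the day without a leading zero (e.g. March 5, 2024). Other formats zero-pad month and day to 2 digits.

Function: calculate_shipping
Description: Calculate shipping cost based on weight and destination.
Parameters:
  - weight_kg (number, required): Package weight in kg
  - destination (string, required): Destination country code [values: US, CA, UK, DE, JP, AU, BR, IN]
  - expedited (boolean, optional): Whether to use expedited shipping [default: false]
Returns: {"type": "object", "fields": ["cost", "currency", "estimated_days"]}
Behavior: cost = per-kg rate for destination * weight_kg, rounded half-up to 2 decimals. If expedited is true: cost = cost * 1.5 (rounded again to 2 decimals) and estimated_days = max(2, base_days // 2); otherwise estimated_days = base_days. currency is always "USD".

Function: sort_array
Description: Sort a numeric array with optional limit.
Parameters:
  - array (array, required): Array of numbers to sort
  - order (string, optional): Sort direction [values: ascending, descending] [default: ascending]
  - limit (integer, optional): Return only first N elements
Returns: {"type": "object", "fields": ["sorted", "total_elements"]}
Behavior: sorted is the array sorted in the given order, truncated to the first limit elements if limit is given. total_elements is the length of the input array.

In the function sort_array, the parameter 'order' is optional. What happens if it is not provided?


The sort_array spec declares:
  - order (string, optional): Sort direction [values: ascending, descending] [default: ascending]
It defaults to ascending


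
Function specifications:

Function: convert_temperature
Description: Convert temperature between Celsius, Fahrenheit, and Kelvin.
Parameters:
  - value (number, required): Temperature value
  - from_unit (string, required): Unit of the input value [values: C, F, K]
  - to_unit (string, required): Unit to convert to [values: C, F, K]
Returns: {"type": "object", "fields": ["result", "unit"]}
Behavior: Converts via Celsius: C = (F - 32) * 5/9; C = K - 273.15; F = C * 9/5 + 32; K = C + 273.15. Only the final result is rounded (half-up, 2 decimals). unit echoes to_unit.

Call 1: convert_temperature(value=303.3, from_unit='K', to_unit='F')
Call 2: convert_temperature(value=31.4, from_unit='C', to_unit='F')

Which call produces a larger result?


Call 1:
  To C: 303.3 - 273.15 = 30.15
  To F: 30.15 * 9/5 + 32 = 86.27
  Round to 2 decimals: 86.27
  -> 86.27 F
Call 2:
  Input already in C: 31.4
  To F: 31.4 * 9/5 + 32 = 88.52
  Round to 2 decimals: 88.52
  -> 88.52 F
Call 2 (88.52 F)


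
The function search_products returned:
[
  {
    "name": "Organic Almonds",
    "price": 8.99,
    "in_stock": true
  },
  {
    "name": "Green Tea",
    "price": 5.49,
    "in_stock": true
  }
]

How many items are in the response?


Items: Organic Almonds, Green Tea
2


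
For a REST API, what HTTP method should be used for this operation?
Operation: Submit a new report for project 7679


GET = read, POST = create, PUT = update/replace, DELETE = remove
This operation is a create.
POST


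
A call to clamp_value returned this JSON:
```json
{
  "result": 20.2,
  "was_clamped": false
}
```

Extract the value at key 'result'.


20.2


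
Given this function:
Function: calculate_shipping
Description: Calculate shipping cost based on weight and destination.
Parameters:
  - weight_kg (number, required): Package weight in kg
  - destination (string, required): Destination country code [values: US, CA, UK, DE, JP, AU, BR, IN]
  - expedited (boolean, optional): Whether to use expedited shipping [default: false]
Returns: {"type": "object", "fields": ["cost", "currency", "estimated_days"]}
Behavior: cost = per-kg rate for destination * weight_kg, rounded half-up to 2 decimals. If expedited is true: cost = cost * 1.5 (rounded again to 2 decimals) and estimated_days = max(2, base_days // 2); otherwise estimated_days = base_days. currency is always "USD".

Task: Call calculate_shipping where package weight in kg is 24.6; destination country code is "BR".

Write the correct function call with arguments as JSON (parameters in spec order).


Mapping each described value to its parameter name:
  'Package weight in kg' -> weight_kg = 24.6
  'Destination country code' -> destination = "BR"
calculate_shipping({"weight_kg": 24.6, "destination": "BR"})


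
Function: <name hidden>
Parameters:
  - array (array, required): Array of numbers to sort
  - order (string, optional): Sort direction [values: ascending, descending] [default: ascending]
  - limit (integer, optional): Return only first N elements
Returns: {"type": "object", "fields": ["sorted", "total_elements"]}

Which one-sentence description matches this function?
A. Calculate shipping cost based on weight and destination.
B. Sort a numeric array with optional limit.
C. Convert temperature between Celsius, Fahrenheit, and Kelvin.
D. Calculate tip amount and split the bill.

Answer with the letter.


Parameters array, order, limit and return ["sorted", "total_elements"] fit: Sort a numeric array with optional limit.
B


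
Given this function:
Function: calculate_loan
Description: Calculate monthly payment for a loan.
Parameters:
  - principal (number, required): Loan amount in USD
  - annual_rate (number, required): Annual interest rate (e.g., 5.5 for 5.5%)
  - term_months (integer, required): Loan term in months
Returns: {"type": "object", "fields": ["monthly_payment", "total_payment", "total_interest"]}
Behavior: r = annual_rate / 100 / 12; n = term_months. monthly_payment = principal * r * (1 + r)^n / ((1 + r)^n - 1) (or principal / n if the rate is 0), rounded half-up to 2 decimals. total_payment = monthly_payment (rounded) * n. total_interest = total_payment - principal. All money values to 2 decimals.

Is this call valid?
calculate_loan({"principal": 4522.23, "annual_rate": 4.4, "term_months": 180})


Checking all required parameters present and types match... All valid.
Valid


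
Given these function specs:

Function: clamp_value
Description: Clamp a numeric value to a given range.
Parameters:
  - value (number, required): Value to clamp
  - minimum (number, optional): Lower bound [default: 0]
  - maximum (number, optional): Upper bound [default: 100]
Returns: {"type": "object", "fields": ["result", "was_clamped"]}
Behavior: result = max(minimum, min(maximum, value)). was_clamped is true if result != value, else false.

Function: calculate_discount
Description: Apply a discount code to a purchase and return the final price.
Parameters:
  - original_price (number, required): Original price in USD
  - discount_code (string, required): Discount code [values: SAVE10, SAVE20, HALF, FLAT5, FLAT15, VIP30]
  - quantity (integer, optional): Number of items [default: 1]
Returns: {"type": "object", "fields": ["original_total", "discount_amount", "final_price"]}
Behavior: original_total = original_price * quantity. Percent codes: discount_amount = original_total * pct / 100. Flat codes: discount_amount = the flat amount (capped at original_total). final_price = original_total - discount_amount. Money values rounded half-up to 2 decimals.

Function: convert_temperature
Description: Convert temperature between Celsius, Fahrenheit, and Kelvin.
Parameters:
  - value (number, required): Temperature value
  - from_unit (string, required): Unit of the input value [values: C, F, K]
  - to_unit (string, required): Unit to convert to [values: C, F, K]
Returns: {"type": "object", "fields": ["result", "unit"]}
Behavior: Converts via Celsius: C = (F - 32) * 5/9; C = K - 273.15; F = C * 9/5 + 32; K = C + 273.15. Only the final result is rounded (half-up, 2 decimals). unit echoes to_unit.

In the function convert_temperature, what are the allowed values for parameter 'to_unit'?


The convert_temperature spec declares:
  - to_unit (string, required): Unit to convert to [values: C, F, K]
Allowed values:
C, F, K


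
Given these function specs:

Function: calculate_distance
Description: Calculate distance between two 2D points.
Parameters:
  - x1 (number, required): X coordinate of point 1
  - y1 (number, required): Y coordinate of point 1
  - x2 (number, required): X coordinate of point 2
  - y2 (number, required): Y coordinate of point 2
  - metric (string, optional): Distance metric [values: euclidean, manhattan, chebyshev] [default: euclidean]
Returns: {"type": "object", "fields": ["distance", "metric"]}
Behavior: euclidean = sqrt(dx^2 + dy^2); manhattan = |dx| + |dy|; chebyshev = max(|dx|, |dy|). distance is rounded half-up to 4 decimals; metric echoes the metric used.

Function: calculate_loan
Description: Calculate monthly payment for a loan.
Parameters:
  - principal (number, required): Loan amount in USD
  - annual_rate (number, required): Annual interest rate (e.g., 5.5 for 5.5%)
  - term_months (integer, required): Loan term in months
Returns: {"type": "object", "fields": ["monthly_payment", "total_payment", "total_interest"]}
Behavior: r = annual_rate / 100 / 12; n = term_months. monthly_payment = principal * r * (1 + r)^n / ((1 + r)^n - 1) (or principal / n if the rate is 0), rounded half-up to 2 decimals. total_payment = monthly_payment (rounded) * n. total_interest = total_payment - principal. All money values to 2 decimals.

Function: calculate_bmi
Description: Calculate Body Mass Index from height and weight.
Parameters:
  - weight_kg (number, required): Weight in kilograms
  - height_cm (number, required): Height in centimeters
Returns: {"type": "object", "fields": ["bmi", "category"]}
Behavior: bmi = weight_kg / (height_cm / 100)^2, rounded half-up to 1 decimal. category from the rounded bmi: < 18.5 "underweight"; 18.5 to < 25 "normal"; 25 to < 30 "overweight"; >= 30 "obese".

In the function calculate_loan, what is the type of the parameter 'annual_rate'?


The calculate_loan spec declares:
  - annual_rate (number, required): Annual interest rate (e.g., 5.5 for 5.5%)
Type:
number


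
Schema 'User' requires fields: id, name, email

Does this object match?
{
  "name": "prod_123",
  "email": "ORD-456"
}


Checking required fields...
Missing: id
Invalid - missing required field 'id'


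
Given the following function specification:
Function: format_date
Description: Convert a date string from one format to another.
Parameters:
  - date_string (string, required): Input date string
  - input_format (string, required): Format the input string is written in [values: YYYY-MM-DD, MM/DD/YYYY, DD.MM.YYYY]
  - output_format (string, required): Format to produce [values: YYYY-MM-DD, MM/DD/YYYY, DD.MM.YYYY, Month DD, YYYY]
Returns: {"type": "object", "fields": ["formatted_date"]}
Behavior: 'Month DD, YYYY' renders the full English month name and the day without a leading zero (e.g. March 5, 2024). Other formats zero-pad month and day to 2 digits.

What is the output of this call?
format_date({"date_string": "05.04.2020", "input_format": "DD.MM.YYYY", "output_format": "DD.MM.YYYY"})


Parse '05.04.2020' as DD.MM.YYYY: year=2020, month=4, day=5
Render as DD.MM.YYYY: 05.04.2020
Output:
{"formatted_date": "05.04.2020"}


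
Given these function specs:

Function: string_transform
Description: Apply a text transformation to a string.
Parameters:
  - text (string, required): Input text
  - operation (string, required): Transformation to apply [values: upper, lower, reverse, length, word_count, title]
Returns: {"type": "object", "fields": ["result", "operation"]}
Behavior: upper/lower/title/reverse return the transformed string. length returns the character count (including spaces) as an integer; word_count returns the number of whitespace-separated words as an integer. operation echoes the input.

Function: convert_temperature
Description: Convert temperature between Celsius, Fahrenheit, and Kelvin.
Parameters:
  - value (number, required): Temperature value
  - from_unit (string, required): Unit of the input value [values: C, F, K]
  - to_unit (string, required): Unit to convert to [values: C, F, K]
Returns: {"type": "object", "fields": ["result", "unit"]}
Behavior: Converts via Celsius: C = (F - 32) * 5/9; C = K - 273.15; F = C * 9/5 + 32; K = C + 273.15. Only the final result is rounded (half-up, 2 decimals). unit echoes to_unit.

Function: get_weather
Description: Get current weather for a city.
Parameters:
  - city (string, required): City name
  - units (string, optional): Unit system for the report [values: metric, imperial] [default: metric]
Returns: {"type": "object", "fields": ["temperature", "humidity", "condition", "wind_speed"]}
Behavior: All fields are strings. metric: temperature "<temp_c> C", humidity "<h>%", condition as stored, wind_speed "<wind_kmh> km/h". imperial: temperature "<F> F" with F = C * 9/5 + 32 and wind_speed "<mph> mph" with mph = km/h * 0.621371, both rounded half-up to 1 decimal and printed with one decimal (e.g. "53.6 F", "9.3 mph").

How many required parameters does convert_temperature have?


Parameters of convert_temperature: value (required), from_unit (required), to_unit (required)
Required count:
3


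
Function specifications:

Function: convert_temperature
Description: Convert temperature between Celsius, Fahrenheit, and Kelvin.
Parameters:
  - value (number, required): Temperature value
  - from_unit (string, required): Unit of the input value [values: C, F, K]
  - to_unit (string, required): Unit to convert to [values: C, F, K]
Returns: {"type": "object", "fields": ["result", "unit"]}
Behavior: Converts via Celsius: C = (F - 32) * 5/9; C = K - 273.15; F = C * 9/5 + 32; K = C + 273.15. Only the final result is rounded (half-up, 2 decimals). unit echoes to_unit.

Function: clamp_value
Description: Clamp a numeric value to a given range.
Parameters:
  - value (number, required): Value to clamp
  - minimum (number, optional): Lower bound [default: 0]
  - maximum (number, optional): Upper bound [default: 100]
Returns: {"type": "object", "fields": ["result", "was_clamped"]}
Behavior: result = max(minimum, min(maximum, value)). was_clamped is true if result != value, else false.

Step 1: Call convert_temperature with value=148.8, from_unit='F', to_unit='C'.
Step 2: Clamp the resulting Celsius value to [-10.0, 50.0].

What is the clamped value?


Step 1: convert_temperature(value=148.8, from_unit=F, to_unit=C)
  To C: (148.8 - 32) * 5/9 = 64.888889
  Target is C: 64.888889
  Round to 2 decimals: 64.89
  -> result = 64.89 C
Step 2: clamp_value(value=64.89, minimum=-10.0, maximum=50.0)
  result = max(-10.0, min(50.0, 64.89)) = max(-10.0, 50.0) = 50.0
  was_clamped = (50.0 != 64.89) = true
  -> result = 50.0
50.0


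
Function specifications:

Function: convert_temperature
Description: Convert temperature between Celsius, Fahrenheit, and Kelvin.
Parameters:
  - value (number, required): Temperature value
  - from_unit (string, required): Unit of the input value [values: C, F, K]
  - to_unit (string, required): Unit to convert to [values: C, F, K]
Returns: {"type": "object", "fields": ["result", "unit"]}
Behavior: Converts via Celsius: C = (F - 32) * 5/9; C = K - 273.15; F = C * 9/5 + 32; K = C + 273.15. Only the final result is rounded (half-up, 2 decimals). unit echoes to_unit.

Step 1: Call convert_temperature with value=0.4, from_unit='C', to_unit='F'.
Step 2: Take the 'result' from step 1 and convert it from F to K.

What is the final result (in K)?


Step 1: convert_temperature(value=0.4, from_unit=C, to_unit=F)
  Input already in C: 0.4
  To F: 0.4 * 9/5 + 32 = 32.72
  Round to 2 decimals: 32.72
  -> result = 32.72 F
Step 2: convert_temperature(value=32.72, from_unit=F, to_unit=K)
  To C: (32.72 - 32) * 5/9 = 0.4
  To K: 0.4 + 273.15 = 273.55
  Round to 2 decimals: 273.55
  -> result = 273.55 K
273.55 K


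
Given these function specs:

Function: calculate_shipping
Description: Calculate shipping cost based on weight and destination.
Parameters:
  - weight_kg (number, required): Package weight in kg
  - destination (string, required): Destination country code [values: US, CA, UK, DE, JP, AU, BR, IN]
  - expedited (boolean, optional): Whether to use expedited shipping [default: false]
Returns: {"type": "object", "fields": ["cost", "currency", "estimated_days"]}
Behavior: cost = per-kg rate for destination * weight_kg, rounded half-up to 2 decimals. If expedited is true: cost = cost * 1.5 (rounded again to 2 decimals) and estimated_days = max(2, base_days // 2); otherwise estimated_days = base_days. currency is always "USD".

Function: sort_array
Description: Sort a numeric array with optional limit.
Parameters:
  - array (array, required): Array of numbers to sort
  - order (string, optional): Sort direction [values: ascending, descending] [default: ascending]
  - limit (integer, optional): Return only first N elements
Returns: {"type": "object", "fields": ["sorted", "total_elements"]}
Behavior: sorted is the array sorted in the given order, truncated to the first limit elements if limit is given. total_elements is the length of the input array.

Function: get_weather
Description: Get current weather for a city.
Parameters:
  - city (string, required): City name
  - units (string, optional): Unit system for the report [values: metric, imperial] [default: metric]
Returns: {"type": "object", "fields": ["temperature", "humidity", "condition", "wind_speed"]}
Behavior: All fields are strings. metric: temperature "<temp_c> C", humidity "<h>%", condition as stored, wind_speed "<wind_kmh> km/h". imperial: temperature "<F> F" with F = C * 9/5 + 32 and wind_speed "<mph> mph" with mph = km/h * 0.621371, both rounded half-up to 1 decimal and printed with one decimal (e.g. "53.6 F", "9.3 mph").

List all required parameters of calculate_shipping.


Parameters of calculate_shipping and their required/optional flag:
  weight_kg: required
  destination: required
  expedited: optional
destination, weight_kg


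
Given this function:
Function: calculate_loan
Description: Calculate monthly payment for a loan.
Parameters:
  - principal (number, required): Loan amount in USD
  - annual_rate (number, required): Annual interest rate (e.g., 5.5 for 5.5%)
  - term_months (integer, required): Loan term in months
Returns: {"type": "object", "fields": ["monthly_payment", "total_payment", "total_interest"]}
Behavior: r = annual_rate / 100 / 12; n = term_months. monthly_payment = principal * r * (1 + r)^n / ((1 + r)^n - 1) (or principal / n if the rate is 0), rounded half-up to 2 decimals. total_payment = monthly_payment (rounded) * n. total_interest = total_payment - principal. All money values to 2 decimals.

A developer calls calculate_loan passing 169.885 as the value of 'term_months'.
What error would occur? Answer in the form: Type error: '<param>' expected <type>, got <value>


Spec: 'term_months' is declared as integer; 169.885 is a non-integer number.
Type error: 'term_months' expected integer, got 169.885


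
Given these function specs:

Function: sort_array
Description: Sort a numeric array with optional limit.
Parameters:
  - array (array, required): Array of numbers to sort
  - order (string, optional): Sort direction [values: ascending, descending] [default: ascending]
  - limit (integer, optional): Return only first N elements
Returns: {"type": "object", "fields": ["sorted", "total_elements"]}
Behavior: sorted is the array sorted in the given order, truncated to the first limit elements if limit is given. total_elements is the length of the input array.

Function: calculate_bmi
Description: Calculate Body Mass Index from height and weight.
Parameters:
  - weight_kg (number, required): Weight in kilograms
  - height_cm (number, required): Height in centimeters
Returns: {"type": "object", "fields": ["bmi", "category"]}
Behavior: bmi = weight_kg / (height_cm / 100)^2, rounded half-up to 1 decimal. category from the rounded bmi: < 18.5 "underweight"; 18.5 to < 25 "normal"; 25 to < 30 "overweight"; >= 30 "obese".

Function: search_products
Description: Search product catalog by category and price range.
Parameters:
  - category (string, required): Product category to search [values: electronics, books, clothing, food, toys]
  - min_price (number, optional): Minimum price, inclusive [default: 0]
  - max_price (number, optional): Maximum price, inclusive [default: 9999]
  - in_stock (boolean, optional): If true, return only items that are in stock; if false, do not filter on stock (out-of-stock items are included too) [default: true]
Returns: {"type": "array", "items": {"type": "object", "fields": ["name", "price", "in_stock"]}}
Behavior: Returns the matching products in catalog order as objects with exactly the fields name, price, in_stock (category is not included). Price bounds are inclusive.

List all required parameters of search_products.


Parameters of search_products and their required/optional flag:
  category: required
  min_price: optional
  max_price: optional
  in_stock: optional
category


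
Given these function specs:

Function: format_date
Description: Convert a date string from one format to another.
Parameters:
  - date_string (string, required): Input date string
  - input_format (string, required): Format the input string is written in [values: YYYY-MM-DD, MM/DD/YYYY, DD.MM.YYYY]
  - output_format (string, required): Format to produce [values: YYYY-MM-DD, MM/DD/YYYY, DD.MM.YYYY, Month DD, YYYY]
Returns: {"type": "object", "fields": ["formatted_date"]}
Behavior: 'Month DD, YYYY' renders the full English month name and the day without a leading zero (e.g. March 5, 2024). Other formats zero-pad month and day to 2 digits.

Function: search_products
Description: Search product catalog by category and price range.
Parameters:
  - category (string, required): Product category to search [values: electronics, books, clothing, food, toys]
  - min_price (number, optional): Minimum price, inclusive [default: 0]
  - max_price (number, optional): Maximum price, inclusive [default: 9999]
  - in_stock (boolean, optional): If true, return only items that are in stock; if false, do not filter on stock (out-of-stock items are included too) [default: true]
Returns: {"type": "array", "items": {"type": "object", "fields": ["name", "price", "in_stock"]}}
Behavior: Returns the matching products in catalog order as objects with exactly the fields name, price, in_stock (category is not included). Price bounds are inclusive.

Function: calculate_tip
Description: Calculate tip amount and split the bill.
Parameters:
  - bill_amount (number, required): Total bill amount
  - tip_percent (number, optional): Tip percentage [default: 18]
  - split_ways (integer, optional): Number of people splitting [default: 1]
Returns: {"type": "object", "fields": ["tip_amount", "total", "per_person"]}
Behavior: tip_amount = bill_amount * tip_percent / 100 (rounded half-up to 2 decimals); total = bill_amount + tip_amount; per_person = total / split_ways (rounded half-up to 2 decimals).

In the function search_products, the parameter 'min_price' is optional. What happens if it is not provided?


The search_products spec declares:
  - min_price (number, optional): Minimum price, inclusive [default: 0]
It defaults to 0


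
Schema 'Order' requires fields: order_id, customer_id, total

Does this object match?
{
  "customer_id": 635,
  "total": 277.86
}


Checking required fields...
Missing: order_id
Invalid - missing required field 'order_id'


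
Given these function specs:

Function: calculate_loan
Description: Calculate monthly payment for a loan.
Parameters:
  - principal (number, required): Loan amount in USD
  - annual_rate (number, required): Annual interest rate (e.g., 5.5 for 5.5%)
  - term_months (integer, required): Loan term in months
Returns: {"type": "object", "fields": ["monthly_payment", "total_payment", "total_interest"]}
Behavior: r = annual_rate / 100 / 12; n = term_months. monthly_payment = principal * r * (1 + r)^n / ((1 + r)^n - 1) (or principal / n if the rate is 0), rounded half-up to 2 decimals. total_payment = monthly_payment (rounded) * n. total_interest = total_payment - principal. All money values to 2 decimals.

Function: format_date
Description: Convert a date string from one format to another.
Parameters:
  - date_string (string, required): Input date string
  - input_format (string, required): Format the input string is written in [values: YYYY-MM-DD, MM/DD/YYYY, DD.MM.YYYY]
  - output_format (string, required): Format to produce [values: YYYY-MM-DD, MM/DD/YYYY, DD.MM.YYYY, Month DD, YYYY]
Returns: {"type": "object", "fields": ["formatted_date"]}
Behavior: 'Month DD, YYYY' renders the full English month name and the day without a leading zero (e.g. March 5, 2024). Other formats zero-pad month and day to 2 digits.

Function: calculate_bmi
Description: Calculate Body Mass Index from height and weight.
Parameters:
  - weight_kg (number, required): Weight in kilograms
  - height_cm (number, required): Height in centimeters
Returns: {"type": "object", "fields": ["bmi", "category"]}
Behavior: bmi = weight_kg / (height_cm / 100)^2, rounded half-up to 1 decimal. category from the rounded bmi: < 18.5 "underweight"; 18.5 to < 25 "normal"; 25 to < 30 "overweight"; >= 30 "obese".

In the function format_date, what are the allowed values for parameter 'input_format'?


The format_date spec declares:
  - input_format (string, required): Format the input string is written in [values: YYYY-MM-DD, MM/DD/YYYY, DD.MM.YYYY]
Allowed values:
YYYY-MM-DD, MM/DD/YYYY, DD.MM.YYYY


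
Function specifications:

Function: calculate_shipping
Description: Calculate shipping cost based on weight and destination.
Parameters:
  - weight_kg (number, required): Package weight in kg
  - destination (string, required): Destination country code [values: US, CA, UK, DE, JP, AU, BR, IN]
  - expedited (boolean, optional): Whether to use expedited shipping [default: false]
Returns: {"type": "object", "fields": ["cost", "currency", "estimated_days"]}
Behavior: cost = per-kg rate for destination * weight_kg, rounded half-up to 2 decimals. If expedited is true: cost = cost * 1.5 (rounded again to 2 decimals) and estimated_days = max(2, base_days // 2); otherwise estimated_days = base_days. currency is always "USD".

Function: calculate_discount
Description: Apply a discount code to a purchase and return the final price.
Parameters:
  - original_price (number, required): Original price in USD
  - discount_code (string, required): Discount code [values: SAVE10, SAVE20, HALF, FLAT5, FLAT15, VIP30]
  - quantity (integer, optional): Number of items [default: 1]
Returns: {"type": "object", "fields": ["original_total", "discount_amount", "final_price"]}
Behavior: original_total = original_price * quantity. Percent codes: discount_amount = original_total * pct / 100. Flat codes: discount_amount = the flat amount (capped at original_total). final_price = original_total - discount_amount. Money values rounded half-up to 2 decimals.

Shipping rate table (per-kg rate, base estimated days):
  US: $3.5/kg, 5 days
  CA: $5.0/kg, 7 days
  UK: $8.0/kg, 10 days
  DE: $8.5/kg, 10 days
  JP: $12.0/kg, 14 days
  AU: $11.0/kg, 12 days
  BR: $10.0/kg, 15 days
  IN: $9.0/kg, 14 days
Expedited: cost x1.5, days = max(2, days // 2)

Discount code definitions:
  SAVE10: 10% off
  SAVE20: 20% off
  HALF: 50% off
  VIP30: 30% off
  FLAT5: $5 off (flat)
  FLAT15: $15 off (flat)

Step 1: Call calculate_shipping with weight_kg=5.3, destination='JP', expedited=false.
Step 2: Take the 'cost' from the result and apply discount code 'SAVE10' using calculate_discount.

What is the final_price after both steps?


Step 1: calculate_shipping(weight_kg=5.3, destination=JP, expedited=false)
  Rate for JP: $12.0/kg, base 14 days
  cost = 12.0 * 5.3 = 63.6 -> 63.60
  expedited not set/false: estimated_days = 14
  -> cost = 63.60 USD
Step 2: calculate_discount(original_price=63.6, discount_code=SAVE10, quantity=1)
  original_total = 63.6 * 1 = 63.60
  SAVE10 = 10% off: discount_amount = 63.60 * 10/100 = 6.36 -> 6.36
  final_price = 63.60 - 6.36 = 57.24
  -> final_price = 57.24
$57.24
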